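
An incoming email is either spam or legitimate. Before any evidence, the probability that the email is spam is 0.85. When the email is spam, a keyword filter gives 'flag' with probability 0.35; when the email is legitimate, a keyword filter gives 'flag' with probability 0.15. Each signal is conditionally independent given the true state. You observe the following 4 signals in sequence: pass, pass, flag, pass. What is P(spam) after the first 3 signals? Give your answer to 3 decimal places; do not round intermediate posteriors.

0.885

After 'pass': P(spam) = 0.65·0.8500 / (0.65·0.8500 + 0.85·0.1500) ≈ 0.8125
After 'pass': P(spam) = 0.65·0.8125 / (0.65·0.8125 + 0.85·0.1875) ≈ 0.7682
After 'flag': P(spam) = 0.35·0.7682 / (0.35·0.7682 + 0.15·0.2318) ≈ 0.8855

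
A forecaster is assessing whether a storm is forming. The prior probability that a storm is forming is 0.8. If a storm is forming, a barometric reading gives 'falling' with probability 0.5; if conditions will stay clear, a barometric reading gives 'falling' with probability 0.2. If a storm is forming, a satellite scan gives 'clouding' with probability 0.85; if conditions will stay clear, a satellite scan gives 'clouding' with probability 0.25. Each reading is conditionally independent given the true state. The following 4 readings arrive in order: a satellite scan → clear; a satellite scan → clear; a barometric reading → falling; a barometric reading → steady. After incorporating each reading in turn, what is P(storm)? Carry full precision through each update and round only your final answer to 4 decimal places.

After a satellite scan='clear': P(storm) = 0.15·0.8000 / (0.15·0.8000 + 0.75·0.2000) ≈ 0.4444
After a satellite scan='clear': P(storm) = 0.15·0.4444 / (0.15·0.4444 + 0.75·0.5556) ≈ 0.1379
After a barometric reading='falling': P(storm) = 0.5·0.1379 / (0.5·0.1379 + 0.2·0.8621) ≈ 0.2857
After a barometric reading='steady': P(storm) = 0.5·0.2857 / (0.5·0.2857 + 0.8·0.7143) ≈ 0.2000

0.2000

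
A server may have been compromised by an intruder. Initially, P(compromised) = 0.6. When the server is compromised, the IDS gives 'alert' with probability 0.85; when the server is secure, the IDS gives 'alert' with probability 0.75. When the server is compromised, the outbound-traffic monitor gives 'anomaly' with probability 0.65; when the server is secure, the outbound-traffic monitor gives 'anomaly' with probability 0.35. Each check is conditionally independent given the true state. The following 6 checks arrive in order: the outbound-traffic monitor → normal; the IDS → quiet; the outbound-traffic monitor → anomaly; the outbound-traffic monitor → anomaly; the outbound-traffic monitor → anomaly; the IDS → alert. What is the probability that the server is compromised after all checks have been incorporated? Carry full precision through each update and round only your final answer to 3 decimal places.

Each posterior becomes the prior for the next update.
After the outbound-traffic monitor='normal': P(compromised) = 0.35·0.6000 / (0.35·0.6000 + 0.65·0.4000) ≈ 0.4468
After the IDS='quiet': P(compromised) = 0.15·0.4468 / (0.15·0.4468 + 0.25·0.5532) ≈ 0.3264
After the outbound-traffic monitor='anomaly': P(compromised) = 0.65·0.3264 / (0.65·0.3264 + 0.35·0.6736) ≈ 0.4737
After the outbound-traffic monitor='anomaly': P(compromised) = 0.65·0.4737 / (0.65·0.4737 + 0.35·0.5263) ≈ 0.6257
After the outbound-traffic monitor='anomaly': P(compromised) = 0.65·0.6257 / (0.65·0.6257 + 0.35·0.3743) ≈ 0.7563
After the IDS='alert': P(compromised) = 0.85·0.7563 / (0.85·0.7563 + 0.75·0.2437) ≈ 0.7787

0.779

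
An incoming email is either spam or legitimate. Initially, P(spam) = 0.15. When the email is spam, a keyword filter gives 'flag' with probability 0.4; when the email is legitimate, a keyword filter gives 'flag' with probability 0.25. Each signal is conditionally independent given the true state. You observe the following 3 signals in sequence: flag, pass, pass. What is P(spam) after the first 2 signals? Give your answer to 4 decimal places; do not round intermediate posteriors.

After 'flag': P(spam) = 0.4·0.1500 / (0.4·0.1500 + 0.25·0.8500) ≈ 0.2202
After 'pass': P(spam) = 0.6·0.2202 / (0.6·0.2202 + 0.75·0.7798) ≈ 0.1843

0.1843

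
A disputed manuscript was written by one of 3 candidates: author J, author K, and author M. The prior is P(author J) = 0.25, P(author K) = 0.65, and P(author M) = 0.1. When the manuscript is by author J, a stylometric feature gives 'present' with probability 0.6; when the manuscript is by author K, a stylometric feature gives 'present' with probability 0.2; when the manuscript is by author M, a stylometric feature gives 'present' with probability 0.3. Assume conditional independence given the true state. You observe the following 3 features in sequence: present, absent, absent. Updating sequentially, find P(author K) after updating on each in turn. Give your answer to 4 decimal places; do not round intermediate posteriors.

0.6825

Apply Bayes' rule sequentially, carrying P(author K) forward.
After 'present': normaliser = 0.6·0.2500 + 0.2·0.6500 + 0.3·0.1000; P(author J) ≈ 0.4839, P(author K) ≈ 0.4194, P(author M) ≈ 0.0968
After 'absent': normaliser = 0.4·0.4839 + 0.8·0.4194 + 0.7·0.0968; P(author J) ≈ 0.3243, P(author K) ≈ 0.5622, P(author M) ≈ 0.1135
After 'absent': normaliser = 0.4·0.3243 + 0.8·0.5622 + 0.7·0.1135; P(author J) ≈ 0.1969, P(author K) ≈ 0.6825, P(author M) ≈ 0.1206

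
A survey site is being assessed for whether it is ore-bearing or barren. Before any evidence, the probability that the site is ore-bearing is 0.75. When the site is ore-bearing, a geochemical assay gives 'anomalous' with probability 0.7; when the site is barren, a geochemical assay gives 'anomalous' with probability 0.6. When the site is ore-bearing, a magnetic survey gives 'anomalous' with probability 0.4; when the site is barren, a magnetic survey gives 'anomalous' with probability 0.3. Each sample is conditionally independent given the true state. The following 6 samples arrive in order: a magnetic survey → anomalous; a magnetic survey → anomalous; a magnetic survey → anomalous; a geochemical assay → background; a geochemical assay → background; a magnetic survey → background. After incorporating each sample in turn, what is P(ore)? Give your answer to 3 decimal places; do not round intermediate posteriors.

After a magnetic survey='anomalous': P(ore) = 0.4·0.7500 / (0.4·0.7500 + 0.3·0.2500) ≈ 0.8000
After a magnetic survey='anomalous': P(ore) = 0.4·0.8000 / (0.4·0.8000 + 0.3·0.2000) ≈ 0.8421
After a magnetic survey='anomalous': P(ore) = 0.4·0.8421 / (0.4·0.8421 + 0.3·0.1579) ≈ 0.8767
After a geochemical assay='background': P(ore) = 0.3·0.8767 / (0.3·0.8767 + 0.4·0.1233) ≈ 0.8421
After a geochemical assay='background': P(ore) = 0.3·0.8421 / (0.3·0.8421 + 0.4·0.1579) ≈ 0.8000
After a magnetic survey='background': P(ore) = 0.6·0.8000 / (0.6·0.8000 + 0.7·0.2000) ≈ 0.7742

0.774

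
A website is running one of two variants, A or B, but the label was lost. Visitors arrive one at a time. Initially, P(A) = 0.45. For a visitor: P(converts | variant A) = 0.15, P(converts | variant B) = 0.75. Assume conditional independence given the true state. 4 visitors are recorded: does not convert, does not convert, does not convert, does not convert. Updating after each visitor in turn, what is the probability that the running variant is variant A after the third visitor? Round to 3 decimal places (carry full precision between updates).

0.970

After 'does not convert': P(A) = 0.85·0.4500 / (0.85·0.4500 + 0.25·0.5500) ≈ 0.7356
After 'does not convert': P(A) = 0.85·0.7356 / (0.85·0.7356 + 0.25·0.2644) ≈ 0.9044
After 'does not convert': P(A) = 0.85·0.9044 / (0.85·0.9044 + 0.25·0.0956) ≈ 0.9698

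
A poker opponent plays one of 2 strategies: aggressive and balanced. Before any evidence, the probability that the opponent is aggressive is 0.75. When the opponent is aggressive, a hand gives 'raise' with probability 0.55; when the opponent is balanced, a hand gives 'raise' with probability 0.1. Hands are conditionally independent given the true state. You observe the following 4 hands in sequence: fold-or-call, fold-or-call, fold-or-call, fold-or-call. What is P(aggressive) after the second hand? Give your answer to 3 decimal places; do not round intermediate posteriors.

Apply Bayes' rule sequentially, carrying P(aggressive) forward.
After 'fold-or-call': P(aggressive) = 0.45·0.7500 / (0.45·0.7500 + 0.9·0.2500) ≈ 0.6000
After 'fold-or-call': P(aggressive) = 0.45·0.6000 / (0.45·0.6000 + 0.9·0.4000) ≈ 0.4286

0.429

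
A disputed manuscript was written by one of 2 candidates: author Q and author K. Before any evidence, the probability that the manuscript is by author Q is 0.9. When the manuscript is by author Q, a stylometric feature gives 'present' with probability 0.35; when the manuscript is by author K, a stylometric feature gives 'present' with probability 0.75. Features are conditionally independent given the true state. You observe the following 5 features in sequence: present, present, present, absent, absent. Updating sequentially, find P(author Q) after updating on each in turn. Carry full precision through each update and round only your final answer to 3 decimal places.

Each posterior becomes the prior for the next update.
After 'present': P(author Q) = 0.35·0.9000 / (0.35·0.9000 + 0.75·0.1000) ≈ 0.8077
After 'present': P(author Q) = 0.35·0.8077 / (0.35·0.8077 + 0.75·0.1923) ≈ 0.6622
After 'present': P(author Q) = 0.35·0.6622 / (0.35·0.6622 + 0.75·0.3378) ≈ 0.4777
After 'absent': P(author Q) = 0.65·0.4777 / (0.65·0.4777 + 0.25·0.5223) ≈ 0.7040
After 'absent': P(author Q) = 0.65·0.7040 / (0.65·0.7040 + 0.25·0.2960) ≈ 0.8608

0.861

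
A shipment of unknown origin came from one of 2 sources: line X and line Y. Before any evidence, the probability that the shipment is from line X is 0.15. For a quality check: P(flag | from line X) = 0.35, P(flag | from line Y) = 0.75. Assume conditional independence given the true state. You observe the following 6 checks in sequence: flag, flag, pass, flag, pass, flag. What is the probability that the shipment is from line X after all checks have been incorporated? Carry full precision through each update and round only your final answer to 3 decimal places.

0.054

After 'flag': P(line X) = 0.35·0.1500 / (0.35·0.1500 + 0.75·0.8500) ≈ 0.0761
After 'flag': P(line X) = 0.35·0.0761 / (0.35·0.0761 + 0.75·0.9239) ≈ 0.0370
After 'pass': P(line X) = 0.65·0.0370 / (0.65·0.0370 + 0.25·0.9630) ≈ 0.0908
After 'flag': P(line X) = 0.35·0.0908 / (0.35·0.0908 + 0.75·0.9092) ≈ 0.0446
After 'pass': P(line X) = 0.65·0.0446 / (0.65·0.0446 + 0.25·0.9554) ≈ 0.1081
After 'flag': P(line X) = 0.35·0.1081 / (0.35·0.1081 + 0.75·0.8919) ≈ 0.0535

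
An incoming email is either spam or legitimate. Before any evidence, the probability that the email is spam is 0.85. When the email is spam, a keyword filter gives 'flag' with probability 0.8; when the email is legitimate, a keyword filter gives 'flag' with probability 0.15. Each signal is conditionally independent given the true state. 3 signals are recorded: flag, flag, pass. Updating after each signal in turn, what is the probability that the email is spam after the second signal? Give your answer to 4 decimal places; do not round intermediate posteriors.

After 'flag': P(spam) = 0.8·0.8500 / (0.8·0.8500 + 0.15·0.1500) ≈ 0.9680
After 'flag': P(spam) = 0.8·0.9680 / (0.8·0.9680 + 0.15·0.0320) ≈ 0.9938

0.9938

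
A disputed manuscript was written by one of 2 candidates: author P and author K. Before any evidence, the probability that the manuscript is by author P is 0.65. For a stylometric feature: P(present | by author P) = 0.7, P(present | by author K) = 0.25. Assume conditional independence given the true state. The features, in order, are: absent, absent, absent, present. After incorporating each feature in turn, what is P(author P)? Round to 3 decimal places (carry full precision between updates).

Apply Bayes' rule sequentially, carrying P(author P) forward.
After 'absent': P(author P) = 0.3·0.6500 / (0.3·0.6500 + 0.75·0.3500) ≈ 0.4262
After 'absent': P(author P) = 0.3·0.4262 / (0.3·0.4262 + 0.75·0.5738) ≈ 0.2291
After 'absent': P(author P) = 0.3·0.2291 / (0.3·0.2291 + 0.75·0.7709) ≈ 0.1062
After 'present': P(author P) = 0.7·0.1062 / (0.7·0.1062 + 0.25·0.8938) ≈ 0.2497

0.250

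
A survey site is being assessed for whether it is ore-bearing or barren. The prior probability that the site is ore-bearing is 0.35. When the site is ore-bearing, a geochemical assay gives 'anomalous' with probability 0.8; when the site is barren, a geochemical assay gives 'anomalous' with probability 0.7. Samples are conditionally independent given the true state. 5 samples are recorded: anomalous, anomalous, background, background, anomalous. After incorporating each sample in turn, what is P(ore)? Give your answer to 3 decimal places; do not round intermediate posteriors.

0.263

After 'anomalous': P(ore) = 0.8·0.3500 / (0.8·0.3500 + 0.7·0.6500) ≈ 0.3810
After 'anomalous': P(ore) = 0.8·0.3810 / (0.8·0.3810 + 0.7·0.6190) ≈ 0.4129
After 'background': P(ore) = 0.2·0.4129 / (0.2·0.4129 + 0.3·0.5871) ≈ 0.3192
After 'background': P(ore) = 0.2·0.3192 / (0.2·0.3192 + 0.3·0.6808) ≈ 0.2381
After 'anomalous': P(ore) = 0.8·0.2381 / (0.8·0.2381 + 0.7·0.7619) ≈ 0.2632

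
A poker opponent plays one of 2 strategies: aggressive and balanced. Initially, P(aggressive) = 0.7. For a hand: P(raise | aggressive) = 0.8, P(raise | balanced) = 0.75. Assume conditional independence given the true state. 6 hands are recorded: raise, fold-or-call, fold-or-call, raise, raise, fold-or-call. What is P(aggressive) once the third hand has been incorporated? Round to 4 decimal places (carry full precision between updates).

After 'raise': P(aggressive) = 0.8·0.7000 / (0.8·0.7000 + 0.75·0.3000) ≈ 0.7134
After 'fold-or-call': P(aggressive) = 0.2·0.7134 / (0.2·0.7134 + 0.25·0.2866) ≈ 0.6657
After 'fold-or-call': P(aggressive) = 0.2·0.6657 / (0.2·0.6657 + 0.25·0.3343) ≈ 0.6143

0.6143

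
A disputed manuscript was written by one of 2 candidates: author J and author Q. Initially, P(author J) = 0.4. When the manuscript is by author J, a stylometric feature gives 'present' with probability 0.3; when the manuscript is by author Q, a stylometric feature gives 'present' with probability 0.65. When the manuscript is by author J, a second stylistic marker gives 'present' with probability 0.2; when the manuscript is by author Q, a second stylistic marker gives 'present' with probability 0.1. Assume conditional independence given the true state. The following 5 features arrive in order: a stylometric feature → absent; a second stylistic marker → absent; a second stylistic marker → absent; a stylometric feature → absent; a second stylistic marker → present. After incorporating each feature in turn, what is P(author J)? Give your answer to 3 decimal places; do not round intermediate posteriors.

After a stylometric feature='absent': P(author J) = 0.7·0.4000 / (0.7·0.4000 + 0.35·0.6000) ≈ 0.5714
After a second stylistic marker='absent': P(author J) = 0.8·0.5714 / (0.8·0.5714 + 0.9·0.4286) ≈ 0.5424
After a second stylistic marker='absent': P(author J) = 0.8·0.5424 / (0.8·0.5424 + 0.9·0.4576) ≈ 0.5130
After a stylometric feature='absent': P(author J) = 0.7·0.5130 / (0.7·0.5130 + 0.35·0.4870) ≈ 0.6781
After a second stylistic marker='present': P(author J) = 0.2·0.6781 / (0.2·0.6781 + 0.1·0.3219) ≈ 0.8082

0.808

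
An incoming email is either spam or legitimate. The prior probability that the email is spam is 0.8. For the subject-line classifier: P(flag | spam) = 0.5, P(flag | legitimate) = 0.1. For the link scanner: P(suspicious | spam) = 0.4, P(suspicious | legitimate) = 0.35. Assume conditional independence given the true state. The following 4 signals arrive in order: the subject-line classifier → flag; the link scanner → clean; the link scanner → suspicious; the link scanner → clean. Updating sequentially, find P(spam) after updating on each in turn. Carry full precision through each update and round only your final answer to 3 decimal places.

0.951

After the subject-line classifier='flag': P(spam) = 0.5·0.8000 / (0.5·0.8000 + 0.1·0.2000) ≈ 0.9524
After the link scanner='clean': P(spam) = 0.6·0.9524 / (0.6·0.9524 + 0.65·0.0476) ≈ 0.9486
After the link scanner='suspicious': P(spam) = 0.4·0.9486 / (0.4·0.9486 + 0.35·0.0514) ≈ 0.9547
After the link scanner='clean': P(spam) = 0.6·0.9547 / (0.6·0.9547 + 0.65·0.0453) ≈ 0.9512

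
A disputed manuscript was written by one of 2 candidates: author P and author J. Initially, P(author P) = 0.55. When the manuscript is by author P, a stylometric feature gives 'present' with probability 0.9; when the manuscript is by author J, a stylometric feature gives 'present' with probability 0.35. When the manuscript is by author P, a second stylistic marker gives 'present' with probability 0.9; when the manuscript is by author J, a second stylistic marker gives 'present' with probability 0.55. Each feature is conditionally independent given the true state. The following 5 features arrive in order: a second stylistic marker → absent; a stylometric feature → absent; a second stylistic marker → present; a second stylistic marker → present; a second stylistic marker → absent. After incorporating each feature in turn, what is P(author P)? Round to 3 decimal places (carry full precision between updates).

After a second stylistic marker='absent': P(author P) = 0.1·0.5500 / (0.1·0.5500 + 0.45·0.4500) ≈ 0.2136
After a stylometric feature='absent': P(author P) = 0.1·0.2136 / (0.1·0.2136 + 0.65·0.7864) ≈ 0.0401
After a second stylistic marker='present': P(author P) = 0.9·0.0401 / (0.9·0.0401 + 0.55·0.9599) ≈ 0.0640
After a second stylistic marker='present': P(author P) = 0.9·0.0640 / (0.9·0.0640 + 0.55·0.9360) ≈ 0.1006
After a second stylistic marker='absent': P(author P) = 0.1·0.1006 / (0.1·0.1006 + 0.45·0.8994) ≈ 0.0243

0.024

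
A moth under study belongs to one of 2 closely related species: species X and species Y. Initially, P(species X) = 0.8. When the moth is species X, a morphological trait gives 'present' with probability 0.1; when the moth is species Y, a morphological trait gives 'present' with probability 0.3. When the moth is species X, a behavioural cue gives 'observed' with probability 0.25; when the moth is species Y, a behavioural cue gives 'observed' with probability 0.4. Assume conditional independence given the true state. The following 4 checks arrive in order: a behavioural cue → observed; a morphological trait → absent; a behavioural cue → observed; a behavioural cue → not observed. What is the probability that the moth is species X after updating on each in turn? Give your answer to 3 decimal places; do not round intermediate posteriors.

0.715

After a behavioural cue='observed': P(species X) = 0.25·0.8000 / (0.25·0.8000 + 0.4·0.2000) ≈ 0.7143
After a morphological trait='absent': P(species X) = 0.9·0.7143 / (0.9·0.7143 + 0.7·0.2857) ≈ 0.7627
After a behavioural cue='observed': P(species X) = 0.25·0.7627 / (0.25·0.7627 + 0.4·0.2373) ≈ 0.6677
After a behavioural cue='not observed': P(species X) = 0.75·0.6677 / (0.75·0.6677 + 0.6·0.3323) ≈ 0.7152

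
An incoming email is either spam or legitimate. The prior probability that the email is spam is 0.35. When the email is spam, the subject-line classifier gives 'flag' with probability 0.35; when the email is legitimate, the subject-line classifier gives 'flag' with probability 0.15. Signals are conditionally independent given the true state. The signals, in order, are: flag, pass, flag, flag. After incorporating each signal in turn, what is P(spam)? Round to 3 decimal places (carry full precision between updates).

After 'flag': P(spam) = 0.35·0.3500 / (0.35·0.3500 + 0.15·0.6500) ≈ 0.5568
After 'pass': P(spam) = 0.65·0.5568 / (0.65·0.5568 + 0.85·0.4432) ≈ 0.4900
After 'flag': P(spam) = 0.35·0.4900 / (0.35·0.4900 + 0.15·0.5100) ≈ 0.6915
After 'flag': P(spam) = 0.35·0.6915 / (0.35·0.6915 + 0.15·0.3085) ≈ 0.8395

0.840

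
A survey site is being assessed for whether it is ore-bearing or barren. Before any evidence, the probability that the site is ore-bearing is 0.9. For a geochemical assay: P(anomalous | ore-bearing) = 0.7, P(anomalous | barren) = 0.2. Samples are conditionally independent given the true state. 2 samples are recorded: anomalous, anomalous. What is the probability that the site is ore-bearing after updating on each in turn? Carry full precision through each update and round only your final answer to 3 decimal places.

After 'anomalous': P(ore) = 0.7·0.9000 / (0.7·0.9000 + 0.2·0.1000) ≈ 0.9692
After 'anomalous': P(ore) = 0.7·0.9692 / (0.7·0.9692 + 0.2·0.0308) ≈ 0.9910

0.991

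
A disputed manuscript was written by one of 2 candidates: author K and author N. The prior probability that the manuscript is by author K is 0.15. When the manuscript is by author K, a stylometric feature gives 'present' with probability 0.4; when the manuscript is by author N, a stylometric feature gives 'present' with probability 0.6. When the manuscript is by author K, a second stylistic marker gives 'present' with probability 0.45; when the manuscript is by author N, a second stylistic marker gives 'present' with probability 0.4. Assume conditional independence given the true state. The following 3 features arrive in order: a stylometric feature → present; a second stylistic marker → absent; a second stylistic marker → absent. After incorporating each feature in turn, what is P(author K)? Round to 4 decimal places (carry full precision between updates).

After a stylometric feature='present': P(author K) = 0.4·0.1500 / (0.4·0.1500 + 0.6·0.8500) ≈ 0.1053
After a second stylistic marker='absent': P(author K) = 0.55·0.1053 / (0.55·0.1053 + 0.6·0.8947) ≈ 0.0973
After a second stylistic marker='absent': P(author K) = 0.55·0.0973 / (0.55·0.0973 + 0.6·0.9027) ≈ 0.0900

0.0900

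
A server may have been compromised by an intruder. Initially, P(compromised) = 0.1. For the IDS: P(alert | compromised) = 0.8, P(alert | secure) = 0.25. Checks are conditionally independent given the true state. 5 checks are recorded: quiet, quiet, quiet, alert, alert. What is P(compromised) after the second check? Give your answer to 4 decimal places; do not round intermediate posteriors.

After 'quiet': P(compromised) = 0.2·0.1000 / (0.2·0.1000 + 0.75·0.9000) ≈ 0.0288
After 'quiet': P(compromised) = 0.2·0.0288 / (0.2·0.0288 + 0.75·0.9712) ≈ 0.0078

0.0078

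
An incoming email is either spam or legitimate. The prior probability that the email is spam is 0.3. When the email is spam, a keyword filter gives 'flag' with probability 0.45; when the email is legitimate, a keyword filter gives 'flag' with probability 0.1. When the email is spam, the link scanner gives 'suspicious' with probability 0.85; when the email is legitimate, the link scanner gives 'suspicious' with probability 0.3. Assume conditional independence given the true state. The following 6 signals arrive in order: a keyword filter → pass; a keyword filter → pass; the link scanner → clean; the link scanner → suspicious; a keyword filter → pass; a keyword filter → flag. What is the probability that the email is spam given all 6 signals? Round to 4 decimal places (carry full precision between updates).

0.2109

After a keyword filter='pass': P(spam) = 0.55·0.3000 / (0.55·0.3000 + 0.9·0.7000) ≈ 0.2075
After a keyword filter='pass': P(spam) = 0.55·0.2075 / (0.55·0.2075 + 0.9·0.7925) ≈ 0.1380
After the link scanner='clean': P(spam) = 0.15·0.1380 / (0.15·0.1380 + 0.7·0.8620) ≈ 0.0332
After the link scanner='suspicious': P(spam) = 0.85·0.0332 / (0.85·0.0332 + 0.3·0.9668) ≈ 0.0886
After a keyword filter='pass': P(spam) = 0.55·0.0886 / (0.55·0.0886 + 0.9·0.9114) ≈ 0.0561
After a keyword filter='flag': P(spam) = 0.45·0.0561 / (0.45·0.0561 + 0.1·0.9439) ≈ 0.2109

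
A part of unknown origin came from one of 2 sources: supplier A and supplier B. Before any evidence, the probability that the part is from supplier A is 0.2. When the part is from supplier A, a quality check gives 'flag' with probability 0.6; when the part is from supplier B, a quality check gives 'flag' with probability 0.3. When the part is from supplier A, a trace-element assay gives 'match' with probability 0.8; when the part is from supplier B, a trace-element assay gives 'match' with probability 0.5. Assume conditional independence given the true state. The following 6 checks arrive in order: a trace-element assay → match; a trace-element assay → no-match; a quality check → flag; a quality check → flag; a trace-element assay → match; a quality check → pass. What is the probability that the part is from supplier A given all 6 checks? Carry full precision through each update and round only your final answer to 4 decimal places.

After a trace-element assay='match': P(supplier A) = 0.8·0.2000 / (0.8·0.2000 + 0.5·0.8000) ≈ 0.2857
After a trace-element assay='no-match': P(supplier A) = 0.2·0.2857 / (0.2·0.2857 + 0.5·0.7143) ≈ 0.1379
After a quality check='flag': P(supplier A) = 0.6·0.1379 / (0.6·0.1379 + 0.3·0.8621) ≈ 0.2424
After a quality check='flag': P(supplier A) = 0.6·0.2424 / (0.6·0.2424 + 0.3·0.7576) ≈ 0.3902
After a trace-element assay='match': P(supplier A) = 0.8·0.3902 / (0.8·0.3902 + 0.5·0.6098) ≈ 0.5059
After a quality check='pass': P(supplier A) = 0.4·0.5059 / (0.4·0.5059 + 0.7·0.4941) ≈ 0.3691

0.3691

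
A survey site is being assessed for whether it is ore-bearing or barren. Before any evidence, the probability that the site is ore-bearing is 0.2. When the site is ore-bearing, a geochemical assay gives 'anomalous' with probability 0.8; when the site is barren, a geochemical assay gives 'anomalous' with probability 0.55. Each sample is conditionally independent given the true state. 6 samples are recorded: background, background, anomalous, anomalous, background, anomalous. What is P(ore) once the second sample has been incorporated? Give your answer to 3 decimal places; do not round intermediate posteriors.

0.047

After 'background': P(ore) = 0.2·0.2000 / (0.2·0.2000 + 0.45·0.8000) ≈ 0.1000
After 'background': P(ore) = 0.2·0.1000 / (0.2·0.1000 + 0.45·0.9000) ≈ 0.0471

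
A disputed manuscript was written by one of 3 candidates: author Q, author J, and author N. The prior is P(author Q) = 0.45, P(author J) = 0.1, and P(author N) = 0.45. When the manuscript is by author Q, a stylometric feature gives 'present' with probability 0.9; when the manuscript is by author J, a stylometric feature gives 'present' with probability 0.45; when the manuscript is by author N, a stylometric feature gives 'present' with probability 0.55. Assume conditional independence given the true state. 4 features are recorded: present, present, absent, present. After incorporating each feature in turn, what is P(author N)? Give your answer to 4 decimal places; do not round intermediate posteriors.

0.4712

Each posterior becomes the prior for the next update.
After 'present': normaliser = 0.9·0.4500 + 0.45·0.1000 + 0.55·0.4500; P(author Q) ≈ 0.5806, P(author J) ≈ 0.0645, P(author N) ≈ 0.3548
After 'present': normaliser = 0.9·0.5806 + 0.45·0.0645 + 0.55·0.3548; P(author Q) ≈ 0.6998, P(author J) ≈ 0.0389, P(author N) ≈ 0.2613
After 'absent': normaliser = 0.1·0.6998 + 0.55·0.0389 + 0.45·0.2613; P(author Q) ≈ 0.3349, P(author J) ≈ 0.1023, P(author N) ≈ 0.5628
After 'present': normaliser = 0.9·0.3349 + 0.45·0.1023 + 0.55·0.5628; P(author Q) ≈ 0.4588, P(author J) ≈ 0.0701, P(author N) ≈ 0.4712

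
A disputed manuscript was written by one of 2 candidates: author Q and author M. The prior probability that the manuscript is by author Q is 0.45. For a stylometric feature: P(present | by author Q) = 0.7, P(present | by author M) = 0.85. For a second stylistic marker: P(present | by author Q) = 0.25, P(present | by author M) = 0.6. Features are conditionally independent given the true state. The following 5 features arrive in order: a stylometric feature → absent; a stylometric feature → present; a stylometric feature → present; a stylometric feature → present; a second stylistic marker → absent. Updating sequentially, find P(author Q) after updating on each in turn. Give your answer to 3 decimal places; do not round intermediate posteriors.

0.631

After a stylometric feature='absent': P(author Q) = 0.3·0.4500 / (0.3·0.4500 + 0.15·0.5500) ≈ 0.6207
After a stylometric feature='present': P(author Q) = 0.7·0.6207 / (0.7·0.6207 + 0.85·0.3793) ≈ 0.5740
After a stylometric feature='present': P(author Q) = 0.7·0.5740 / (0.7·0.5740 + 0.85·0.4260) ≈ 0.5260
After a stylometric feature='present': P(author Q) = 0.7·0.5260 / (0.7·0.5260 + 0.85·0.4740) ≈ 0.4775
After a second stylistic marker='absent': P(author Q) = 0.75·0.4775 / (0.75·0.4775 + 0.4·0.5225) ≈ 0.6315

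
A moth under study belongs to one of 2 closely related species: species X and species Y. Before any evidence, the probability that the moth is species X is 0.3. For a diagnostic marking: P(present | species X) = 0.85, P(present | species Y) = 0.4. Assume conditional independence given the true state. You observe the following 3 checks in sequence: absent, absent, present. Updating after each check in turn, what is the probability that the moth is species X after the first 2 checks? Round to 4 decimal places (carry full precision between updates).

After 'absent': P(species X) = 0.15·0.3000 / (0.15·0.3000 + 0.6·0.7000) ≈ 0.0968
After 'absent': P(species X) = 0.15·0.0968 / (0.15·0.0968 + 0.6·0.9032) ≈ 0.0261

0.0261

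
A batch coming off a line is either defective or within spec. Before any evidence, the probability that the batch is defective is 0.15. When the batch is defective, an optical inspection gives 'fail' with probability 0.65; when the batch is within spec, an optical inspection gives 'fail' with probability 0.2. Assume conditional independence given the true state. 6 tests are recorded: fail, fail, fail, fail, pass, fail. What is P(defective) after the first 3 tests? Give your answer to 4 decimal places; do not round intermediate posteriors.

Apply Bayes' rule sequentially, carrying P(defective) forward.
After 'fail': P(defective) = 0.65·0.1500 / (0.65·0.1500 + 0.2·0.8500) ≈ 0.3645
After 'fail': P(defective) = 0.65·0.3645 / (0.65·0.3645 + 0.2·0.6355) ≈ 0.6508
After 'fail': P(defective) = 0.65·0.6508 / (0.65·0.6508 + 0.2·0.3492) ≈ 0.8583

0.8583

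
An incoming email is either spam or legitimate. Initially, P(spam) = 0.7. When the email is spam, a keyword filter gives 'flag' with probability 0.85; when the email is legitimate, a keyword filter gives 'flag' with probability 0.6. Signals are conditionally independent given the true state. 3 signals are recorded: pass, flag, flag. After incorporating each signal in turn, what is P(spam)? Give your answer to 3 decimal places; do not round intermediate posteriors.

Apply Bayes' rule sequentially, carrying P(spam) forward.
After 'pass': P(spam) = 0.15·0.7000 / (0.15·0.7000 + 0.4·0.3000) ≈ 0.4667
After 'flag': P(spam) = 0.85·0.4667 / (0.85·0.4667 + 0.6·0.5333) ≈ 0.5535
After 'flag': P(spam) = 0.85·0.5535 / (0.85·0.5535 + 0.6·0.4465) ≈ 0.6372

0.637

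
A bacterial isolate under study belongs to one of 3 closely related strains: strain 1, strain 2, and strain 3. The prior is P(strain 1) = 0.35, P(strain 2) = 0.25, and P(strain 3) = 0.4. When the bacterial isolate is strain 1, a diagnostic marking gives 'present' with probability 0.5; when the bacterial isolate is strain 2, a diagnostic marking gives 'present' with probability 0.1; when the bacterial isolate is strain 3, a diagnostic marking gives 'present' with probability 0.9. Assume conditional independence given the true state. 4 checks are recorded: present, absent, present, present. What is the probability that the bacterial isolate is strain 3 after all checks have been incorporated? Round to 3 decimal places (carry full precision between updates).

After 'present': normaliser = 0.5·0.3500 + 0.1·0.2500 + 0.9·0.4000; P(strain 1) ≈ 0.3125, P(strain 2) ≈ 0.0446, P(strain 3) ≈ 0.6429
After 'absent': normaliser = 0.5·0.3125 + 0.9·0.0446 + 0.1·0.6429; P(strain 1) ≈ 0.5993, P(strain 2) ≈ 0.1541, P(strain 3) ≈ 0.2466
After 'present': normaliser = 0.5·0.5993 + 0.1·0.1541 + 0.9·0.2466; P(strain 1) ≈ 0.5580, P(strain 2) ≈ 0.0287, P(strain 3) ≈ 0.4133
After 'present': normaliser = 0.5·0.5580 + 0.1·0.0287 + 0.9·0.4133; P(strain 1) ≈ 0.4267, P(strain 2) ≈ 0.0044, P(strain 3) ≈ 0.5689

0.569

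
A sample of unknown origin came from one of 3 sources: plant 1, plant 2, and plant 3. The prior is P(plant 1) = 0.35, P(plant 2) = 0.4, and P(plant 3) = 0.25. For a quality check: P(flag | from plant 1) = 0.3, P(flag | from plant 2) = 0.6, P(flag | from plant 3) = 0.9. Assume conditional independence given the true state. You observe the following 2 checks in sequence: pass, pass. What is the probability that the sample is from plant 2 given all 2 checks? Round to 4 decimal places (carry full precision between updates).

0.2689

Each posterior becomes the prior for the next update.
After 'pass': normaliser = 0.7·0.3500 + 0.4·0.4000 + 0.1·0.2500; P(plant 1) ≈ 0.5698, P(plant 2) ≈ 0.3721, P(plant 3) ≈ 0.0581
After 'pass': normaliser = 0.7·0.5698 + 0.4·0.3721 + 0.1·0.0581; P(plant 1) ≈ 0.7206, P(plant 2) ≈ 0.2689, P(plant 3) ≈ 0.0105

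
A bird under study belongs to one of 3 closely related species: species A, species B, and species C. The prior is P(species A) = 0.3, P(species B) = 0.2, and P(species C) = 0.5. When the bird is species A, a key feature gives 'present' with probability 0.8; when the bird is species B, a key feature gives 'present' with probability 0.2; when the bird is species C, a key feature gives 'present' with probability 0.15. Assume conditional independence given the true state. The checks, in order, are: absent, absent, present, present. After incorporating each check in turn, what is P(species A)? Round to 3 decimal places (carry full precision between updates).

0.367

Each posterior becomes the prior for the next update.
After 'absent': normaliser = 0.2·0.3000 + 0.8·0.2000 + 0.85·0.5000; P(species A) ≈ 0.0930, P(species B) ≈ 0.2481, P(species C) ≈ 0.6589
After 'absent': normaliser = 0.2·0.0930 + 0.8·0.2481 + 0.85·0.6589; P(species A) ≈ 0.0239, P(species B) ≈ 0.2554, P(species C) ≈ 0.7207
After 'present': normaliser = 0.8·0.0239 + 0.2·0.2554 + 0.15·0.7207; P(species A) ≈ 0.1074, P(species B) ≈ 0.2864, P(species C) ≈ 0.6062
After 'present': normaliser = 0.8·0.1074 + 0.2·0.2864 + 0.15·0.6062; P(species A) ≈ 0.3670, P(species B) ≈ 0.2446, P(species C) ≈ 0.3884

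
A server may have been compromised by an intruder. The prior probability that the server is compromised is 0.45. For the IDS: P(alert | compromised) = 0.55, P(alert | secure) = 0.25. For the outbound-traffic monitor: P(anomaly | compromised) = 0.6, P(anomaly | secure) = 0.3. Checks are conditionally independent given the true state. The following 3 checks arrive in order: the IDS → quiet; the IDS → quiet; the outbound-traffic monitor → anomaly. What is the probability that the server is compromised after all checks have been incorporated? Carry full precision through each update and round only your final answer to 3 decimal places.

0.371

Apply Bayes' rule sequentially, carrying P(compromised) forward.
After the IDS='quiet': P(compromised) = 0.45·0.4500 / (0.45·0.4500 + 0.75·0.5500) ≈ 0.3293
After the IDS='quiet': P(compromised) = 0.45·0.3293 / (0.45·0.3293 + 0.75·0.6707) ≈ 0.2275
After the outbound-traffic monitor='anomaly': P(compromised) = 0.6·0.2275 / (0.6·0.2275 + 0.3·0.7725) ≈ 0.3707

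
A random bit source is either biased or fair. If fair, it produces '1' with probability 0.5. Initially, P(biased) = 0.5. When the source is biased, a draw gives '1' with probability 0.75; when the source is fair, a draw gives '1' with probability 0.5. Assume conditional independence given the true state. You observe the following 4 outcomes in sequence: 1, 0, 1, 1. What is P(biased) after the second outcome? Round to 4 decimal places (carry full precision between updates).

After '1': P(biased) = 0.75·0.5000 / (0.75·0.5000 + 0.5·0.5000) ≈ 0.6000
After '0': P(biased) = 0.25·0.6000 / (0.25·0.6000 + 0.5·0.4000) ≈ 0.4286

0.4286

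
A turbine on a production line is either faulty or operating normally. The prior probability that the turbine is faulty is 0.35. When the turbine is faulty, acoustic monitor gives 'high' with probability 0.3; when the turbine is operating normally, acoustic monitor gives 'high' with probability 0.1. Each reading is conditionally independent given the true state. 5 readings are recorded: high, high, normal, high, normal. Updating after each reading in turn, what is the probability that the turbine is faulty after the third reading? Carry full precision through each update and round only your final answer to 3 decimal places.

0.790

After 'high': P(faulty) = 0.3·0.3500 / (0.3·0.3500 + 0.1·0.6500) ≈ 0.6176
After 'high': P(faulty) = 0.3·0.6176 / (0.3·0.6176 + 0.1·0.3824) ≈ 0.8289
After 'normal': P(faulty) = 0.7·0.8289 / (0.7·0.8289 + 0.9·0.1711) ≈ 0.7903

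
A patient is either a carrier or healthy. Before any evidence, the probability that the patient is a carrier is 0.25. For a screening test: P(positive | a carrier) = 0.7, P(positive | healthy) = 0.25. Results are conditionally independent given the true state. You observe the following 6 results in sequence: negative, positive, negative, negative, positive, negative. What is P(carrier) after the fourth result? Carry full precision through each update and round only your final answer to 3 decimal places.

After 'negative': P(carrier) = 0.3·0.2500 / (0.3·0.2500 + 0.75·0.7500) ≈ 0.1176
After 'positive': P(carrier) = 0.7·0.1176 / (0.7·0.1176 + 0.25·0.8824) ≈ 0.2718
After 'negative': P(carrier) = 0.3·0.2718 / (0.3·0.2718 + 0.75·0.7282) ≈ 0.1299
After 'negative': P(carrier) = 0.3·0.1299 / (0.3·0.1299 + 0.75·0.8701) ≈ 0.0564

0.056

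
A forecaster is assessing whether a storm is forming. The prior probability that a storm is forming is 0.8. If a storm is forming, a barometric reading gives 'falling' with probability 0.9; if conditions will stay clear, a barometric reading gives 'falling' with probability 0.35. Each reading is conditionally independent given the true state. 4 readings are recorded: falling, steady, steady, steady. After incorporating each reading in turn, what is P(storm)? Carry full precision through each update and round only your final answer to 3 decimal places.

After 'falling': P(storm) = 0.9·0.8000 / (0.9·0.8000 + 0.35·0.2000) ≈ 0.9114
After 'steady': P(storm) = 0.1·0.9114 / (0.1·0.9114 + 0.65·0.0886) ≈ 0.6128
After 'steady': P(storm) = 0.1·0.6128 / (0.1·0.6128 + 0.65·0.3872) ≈ 0.1958
After 'steady': P(storm) = 0.1·0.1958 / (0.1·0.1958 + 0.65·0.8042) ≈ 0.0361

0.036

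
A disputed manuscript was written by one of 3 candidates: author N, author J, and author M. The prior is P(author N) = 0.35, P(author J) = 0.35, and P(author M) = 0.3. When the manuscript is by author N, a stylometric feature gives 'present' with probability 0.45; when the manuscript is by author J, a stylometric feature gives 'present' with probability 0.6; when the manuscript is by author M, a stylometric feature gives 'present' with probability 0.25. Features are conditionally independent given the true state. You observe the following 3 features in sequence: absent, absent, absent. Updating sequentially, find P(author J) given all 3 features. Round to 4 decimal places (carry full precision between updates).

0.1081

After 'absent': normaliser = 0.55·0.3500 + 0.4·0.3500 + 0.75·0.3000; P(author N) ≈ 0.3453, P(author J) ≈ 0.2511, P(author M) ≈ 0.4036
After 'absent': normaliser = 0.55·0.3453 + 0.4·0.2511 + 0.75·0.4036; P(author N) ≈ 0.3202, P(author J) ≈ 0.1694, P(author M) ≈ 0.5104
After 'absent': normaliser = 0.55·0.3202 + 0.4·0.1694 + 0.75·0.5104; P(author N) ≈ 0.2810, P(author J) ≈ 0.1081, P(author M) ≈ 0.6108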